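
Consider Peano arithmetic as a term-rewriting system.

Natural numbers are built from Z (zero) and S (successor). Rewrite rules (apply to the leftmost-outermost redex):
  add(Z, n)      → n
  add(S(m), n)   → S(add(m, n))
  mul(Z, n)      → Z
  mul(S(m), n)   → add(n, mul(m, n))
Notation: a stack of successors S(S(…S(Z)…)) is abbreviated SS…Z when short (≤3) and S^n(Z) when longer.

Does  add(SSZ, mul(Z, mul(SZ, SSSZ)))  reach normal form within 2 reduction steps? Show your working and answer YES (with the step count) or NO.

Answer: NO — after 2 steps the term is S(S(add(Z, mul(Z, mul(SZ, SSSZ))))), not yet normal

Working:
  start: add(SSZ, mul(Z, mul(SZ, SSSZ)))
  step 1: S(add(SZ, mul(Z, mul(SZ, SSSZ))))
  step 2: S(S(add(Z, mul(Z, mul(SZ, SSSZ)))))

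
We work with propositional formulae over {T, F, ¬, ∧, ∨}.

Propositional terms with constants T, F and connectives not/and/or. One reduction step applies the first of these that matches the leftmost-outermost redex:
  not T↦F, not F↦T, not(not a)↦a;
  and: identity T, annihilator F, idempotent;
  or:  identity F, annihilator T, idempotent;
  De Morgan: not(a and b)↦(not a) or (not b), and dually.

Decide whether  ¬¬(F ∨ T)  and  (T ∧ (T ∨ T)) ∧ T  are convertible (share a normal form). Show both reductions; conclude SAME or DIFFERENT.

Term A:
  start: ¬¬(F ∨ T)
  step 1: F ∨ T
  step 2: T

Term B:
  start: (T ∧ (T ∨ T)) ∧ T
  step 1: T ∧ (T ∨ T)
  step 2: T ∨ T
  step 3: T

Answer: SAME — A ⇓ T, B ⇓ T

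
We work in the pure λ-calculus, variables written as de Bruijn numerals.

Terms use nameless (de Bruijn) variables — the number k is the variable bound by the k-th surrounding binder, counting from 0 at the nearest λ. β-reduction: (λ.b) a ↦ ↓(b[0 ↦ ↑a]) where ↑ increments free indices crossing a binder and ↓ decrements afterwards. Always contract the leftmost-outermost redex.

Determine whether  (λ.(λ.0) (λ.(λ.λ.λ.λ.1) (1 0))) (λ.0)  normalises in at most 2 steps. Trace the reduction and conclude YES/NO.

Answer: NO — after 2 steps the term is λ.(λ.λ.λ.λ.1) ((λ.0) 0), not yet normal

Derivation:
  start: (λ.(λ.0) (λ.(λ.λ.λ.λ.1) (1 0))) (λ.0)
  [1] (λ.0) (λ.(λ.λ.λ.λ.1) ((λ.0) 0))
  [2] λ.(λ.λ.λ.λ.1) ((λ.0) 0)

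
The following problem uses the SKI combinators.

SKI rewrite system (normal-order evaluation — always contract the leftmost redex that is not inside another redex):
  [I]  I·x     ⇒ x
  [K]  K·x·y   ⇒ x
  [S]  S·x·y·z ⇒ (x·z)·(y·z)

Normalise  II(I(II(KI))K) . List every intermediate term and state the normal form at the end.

  start: II(I(II(KI))K)
  [1] I(I(II(KI))K)
  [2] I(II(KI))K
  [3] II(KI)K
  [4] I(KI)K
  [5] KIK
  [6] I

Answer: normal form = I  (in 6 steps)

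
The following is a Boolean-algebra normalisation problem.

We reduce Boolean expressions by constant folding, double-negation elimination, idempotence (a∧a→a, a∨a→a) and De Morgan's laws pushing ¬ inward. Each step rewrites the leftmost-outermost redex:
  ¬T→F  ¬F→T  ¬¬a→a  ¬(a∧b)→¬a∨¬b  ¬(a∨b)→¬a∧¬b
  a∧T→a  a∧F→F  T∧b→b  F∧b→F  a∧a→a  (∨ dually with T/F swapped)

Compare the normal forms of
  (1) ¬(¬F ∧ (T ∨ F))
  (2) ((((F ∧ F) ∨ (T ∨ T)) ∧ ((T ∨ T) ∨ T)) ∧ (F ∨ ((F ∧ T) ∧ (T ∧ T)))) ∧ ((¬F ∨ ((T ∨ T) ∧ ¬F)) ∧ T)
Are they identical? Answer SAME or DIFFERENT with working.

Answer: SAME — A ⇓ F, B ⇓ F

Working:
Term A:
  start: ¬(¬F ∧ (T ∨ F))
  step 1: ¬¬F ∨ ¬(T ∨ F)
  step 2: F ∨ ¬(T ∨ F)
  step 3: ¬(T ∨ F)
  step 4: ¬T ∧ ¬F
  step 5: F ∧ ¬F
  step 6: F

Term B:
  start: ((((F ∧ F) ∨ (T ∨ T)) ∧ ((T ∨ T) ∨ T)) ∧ (F ∨ ((F ∧ T) ∧ (T ∧ T)))) ∧ ((¬F ∨ ((T ∨ T) ∧ ¬F)) ∧ T)
  step 1: (((F ∨ (T ∨ T)) ∧ ((T ∨ T) ∨ T)) ∧ (F ∨ ((F ∧ T) ∧ (T ∧ T)))) ∧ ((¬F ∨ ((T ∨ T) ∧ ¬F)) ∧ T)
  step 2: (((T ∨ T) ∧ ((T ∨ T) ∨ T)) ∧ (F ∨ ((F ∧ T) ∧ (T ∧ T)))) ∧ ((¬F ∨ ((T ∨ T) ∧ ¬F)) ∧ T)
  step 3: ((T ∧ ((T ∨ T) ∨ T)) ∧ (F ∨ ((F ∧ T) ∧ (T ∧ T)))) ∧ ((¬F ∨ ((T ∨ T) ∧ ¬F)) ∧ T)
  step 4: (((T ∨ T) ∨ T) ∧ (F ∨ ((F ∧ T) ∧ (T ∧ T)))) ∧ ((¬F ∨ ((T ∨ T) ∧ ¬F)) ∧ T)
  step 5: (T ∧ (F ∨ ((F ∧ T) ∧ (T ∧ T)))) ∧ ((¬F ∨ ((T ∨ T) ∧ ¬F)) ∧ T)
  step 6: (F ∨ ((F ∧ T) ∧ (T ∧ T))) ∧ ((¬F ∨ ((T ∨ T) ∧ ¬F)) ∧ T)
  step 7: ((F ∧ T) ∧ (T ∧ T)) ∧ ((¬F ∨ ((T ∨ T) ∧ ¬F)) ∧ T)
  step 8: (F ∧ (T ∧ T)) ∧ ((¬F ∨ ((T ∨ T) ∧ ¬F)) ∧ T)
  step 9: F ∧ ((¬F ∨ ((T ∨ T) ∧ ¬F)) ∧ T)
  step 10: F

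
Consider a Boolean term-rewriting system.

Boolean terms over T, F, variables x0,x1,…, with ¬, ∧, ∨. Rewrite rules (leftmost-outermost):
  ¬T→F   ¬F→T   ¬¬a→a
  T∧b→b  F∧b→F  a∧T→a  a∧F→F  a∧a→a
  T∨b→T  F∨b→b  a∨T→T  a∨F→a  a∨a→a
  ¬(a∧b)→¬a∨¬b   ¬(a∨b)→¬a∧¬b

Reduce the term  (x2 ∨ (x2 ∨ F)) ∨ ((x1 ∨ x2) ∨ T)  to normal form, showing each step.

  start: (x2 ∨ (x2 ∨ F)) ∨ ((x1 ∨ x2) ∨ T)
  [1] (x2 ∨ x2) ∨ ((x1 ∨ x2) ∨ T)
  [2] x2 ∨ ((x1 ∨ x2) ∨ T)
  [3] x2 ∨ T
  [4] T

Answer: normal form = T  (in 4 steps)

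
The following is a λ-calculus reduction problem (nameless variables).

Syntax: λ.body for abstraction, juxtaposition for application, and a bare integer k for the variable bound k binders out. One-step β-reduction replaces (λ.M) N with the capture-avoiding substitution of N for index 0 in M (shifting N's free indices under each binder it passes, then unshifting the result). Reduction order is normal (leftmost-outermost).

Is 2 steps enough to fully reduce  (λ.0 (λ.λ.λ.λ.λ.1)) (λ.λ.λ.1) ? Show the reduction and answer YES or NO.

  start: (λ.0 (λ.λ.λ.λ.λ.1)) (λ.λ.λ.1)
  step 1: (λ.λ.λ.1) (λ.λ.λ.λ.λ.1)
  step 2: λ.λ.1

Answer: YES — reaches normal form λ.λ.1 in 2 ≤ 2 steps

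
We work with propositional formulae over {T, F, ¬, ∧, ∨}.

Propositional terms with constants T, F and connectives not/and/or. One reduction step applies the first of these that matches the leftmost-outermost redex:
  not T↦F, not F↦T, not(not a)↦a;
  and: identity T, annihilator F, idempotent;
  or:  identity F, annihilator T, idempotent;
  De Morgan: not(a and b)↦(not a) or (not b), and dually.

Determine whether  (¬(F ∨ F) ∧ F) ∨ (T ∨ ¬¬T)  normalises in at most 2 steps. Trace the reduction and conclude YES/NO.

Answer: NO — after 2 steps the term is T ∨ ¬¬T, not yet normal

Reduction:
  start: (¬(F ∨ F) ∧ F) ∨ (T ∨ ¬¬T)
  [1] F ∨ (T ∨ ¬¬T)
  [2] T ∨ ¬¬T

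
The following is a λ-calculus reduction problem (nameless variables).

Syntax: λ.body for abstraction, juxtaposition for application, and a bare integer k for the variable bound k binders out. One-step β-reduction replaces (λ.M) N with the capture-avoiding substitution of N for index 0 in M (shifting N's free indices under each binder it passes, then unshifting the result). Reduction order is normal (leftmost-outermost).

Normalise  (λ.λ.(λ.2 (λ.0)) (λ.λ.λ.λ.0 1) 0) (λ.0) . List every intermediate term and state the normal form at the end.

  start: (λ.λ.(λ.2 (λ.0)) (λ.λ.λ.λ.0 1) 0) (λ.0)
  →1  λ.(λ.(λ.0) (λ.0)) (λ.λ.λ.λ.0 1) 0
  →2  λ.(λ.0) (λ.0) 0
  →3  λ.(λ.0) 0
  →4  λ.0

Answer: normal form = λ.0  (in 4 steps)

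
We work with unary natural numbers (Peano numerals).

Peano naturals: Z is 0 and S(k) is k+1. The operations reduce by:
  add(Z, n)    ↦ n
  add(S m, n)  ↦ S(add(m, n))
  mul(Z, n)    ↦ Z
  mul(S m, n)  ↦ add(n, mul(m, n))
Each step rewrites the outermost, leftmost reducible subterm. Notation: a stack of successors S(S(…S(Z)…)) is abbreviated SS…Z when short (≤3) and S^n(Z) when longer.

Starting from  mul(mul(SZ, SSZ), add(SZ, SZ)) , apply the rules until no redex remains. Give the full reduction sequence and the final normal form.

Answer: normal form = S^4(Z)  (in 18 steps)

Derivation:
  start: mul(mul(SZ, SSZ), add(SZ, SZ))
  [1] mul(add(SSZ, mul(Z, SSZ)), add(SZ, SZ))
  [2] mul(S(add(SZ, mul(Z, SSZ))), add(SZ, SZ))
  [3] add(add(SZ, SZ), mul(add(SZ, mul(Z, SSZ)), add(SZ, SZ)))
  [4] add(S(add(Z, SZ)), mul(add(SZ, mul(Z, SSZ)), add(SZ, SZ)))
  [5] S(add(add(Z, SZ), mul(add(SZ, mul(Z, SSZ)), add(SZ, SZ))))
  [6] S(add(SZ, mul(add(SZ, mul(Z, SSZ)), add(SZ, SZ))))
  [7] S(S(add(Z, mul(add(SZ, mul(Z, SSZ)), add(SZ, SZ)))))
  [8] S(S(mul(add(SZ, mul(Z, SSZ)), add(SZ, SZ))))
  [9] S(S(mul(S(add(Z, mul(Z, SSZ))), add(SZ, SZ))))
  [10] S(S(add(add(SZ, SZ), mul(add(Z, mul(Z, SSZ)), add(SZ, SZ)))))
  [11] S(S(add(S(add(Z, SZ)), mul(add(Z, mul(Z, SSZ)), add(SZ, SZ)))))
  [12] S(S(S(add(add(Z, SZ), mul(add(Z, mul(Z, SSZ)), add(SZ, SZ))))))
  [13] S(S(S(add(SZ, mul(add(Z, mul(Z, SSZ)), add(SZ, SZ))))))
  [14] S(S(S(S(add(Z, mul(add(Z, mul(Z, SSZ)), add(SZ, SZ)))))))
  [15] S(S(S(S(mul(add(Z, mul(Z, SSZ)), add(SZ, SZ))))))
  [16] S(S(S(S(mul(mul(Z, SSZ), add(SZ, SZ))))))
  [17] S(S(S(S(mul(Z, add(SZ, SZ))))))
  [18] S^4(Z)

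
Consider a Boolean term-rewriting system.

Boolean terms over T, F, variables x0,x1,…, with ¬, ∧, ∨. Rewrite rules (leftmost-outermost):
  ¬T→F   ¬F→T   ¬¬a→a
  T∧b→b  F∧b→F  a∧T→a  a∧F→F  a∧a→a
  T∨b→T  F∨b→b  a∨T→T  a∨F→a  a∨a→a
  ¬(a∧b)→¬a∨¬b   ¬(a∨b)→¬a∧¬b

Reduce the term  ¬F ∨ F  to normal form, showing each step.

Answer: normal form = T  (in 2 steps)

Derivation:
  start: ¬F ∨ F
  [1] ¬F
  [2] T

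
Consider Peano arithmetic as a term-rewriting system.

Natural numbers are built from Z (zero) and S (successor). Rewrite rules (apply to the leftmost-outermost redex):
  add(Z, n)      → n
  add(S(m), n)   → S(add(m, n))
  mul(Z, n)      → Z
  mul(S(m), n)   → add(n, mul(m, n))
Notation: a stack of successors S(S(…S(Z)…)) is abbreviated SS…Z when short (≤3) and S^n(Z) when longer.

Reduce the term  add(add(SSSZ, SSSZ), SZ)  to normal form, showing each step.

  start: add(add(SSSZ, SSSZ), SZ)
  →1  add(S(add(SSZ, SSSZ)), SZ)
  →2  S(add(add(SSZ, SSSZ), SZ))
  →3  S(add(S(add(SZ, SSSZ)), SZ))
  →4  S(S(add(add(SZ, SSSZ), SZ)))
  →5  S(S(add(S(add(Z, SSSZ)), SZ)))
  →6  S(S(S(add(add(Z, SSSZ), SZ))))
  →7  S(S(S(add(SSSZ, SZ))))
  →8  S(S(S(S(add(SSZ, SZ)))))
  →9  S(S(S(S(S(add(SZ, SZ))))))
  →10  S(S(S(S(S(S(add(Z, SZ)))))))
  →11  S^7(Z)

Answer: normal form = S^7(Z)  (in 11 steps)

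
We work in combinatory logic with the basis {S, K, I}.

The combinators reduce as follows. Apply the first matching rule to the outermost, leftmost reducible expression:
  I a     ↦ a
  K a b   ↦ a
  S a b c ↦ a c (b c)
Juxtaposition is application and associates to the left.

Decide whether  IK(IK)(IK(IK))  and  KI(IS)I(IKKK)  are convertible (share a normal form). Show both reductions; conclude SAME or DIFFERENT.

Term A:
  start: IK(IK)(IK(IK))
  →1  K(IK)(IK(IK))
  →2  IK
  →3  K

Term B:
  start: KI(IS)I(IKKK)
  →1  II(IKKK)
  →2  I(IKKK)
  →3  IKKK
  →4  KKK
  →5  K

Answer: SAME — A ⇓ K, B ⇓ K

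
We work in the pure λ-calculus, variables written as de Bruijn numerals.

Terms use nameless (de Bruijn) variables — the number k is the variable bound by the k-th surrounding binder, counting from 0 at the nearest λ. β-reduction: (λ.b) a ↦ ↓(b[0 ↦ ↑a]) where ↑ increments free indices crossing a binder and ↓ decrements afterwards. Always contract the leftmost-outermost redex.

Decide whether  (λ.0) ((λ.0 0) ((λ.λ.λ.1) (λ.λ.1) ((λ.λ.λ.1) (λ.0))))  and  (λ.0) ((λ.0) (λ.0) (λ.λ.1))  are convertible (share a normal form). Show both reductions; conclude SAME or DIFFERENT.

Answer: SAME — A ⇓ λ.λ.1, B ⇓ λ.λ.1

Derivation:
Term A:
  start: (λ.0) ((λ.0 0) ((λ.λ.λ.1) (λ.λ.1) ((λ.λ.λ.1) (λ.0))))
  →1  (λ.0 0) ((λ.λ.λ.1) (λ.λ.1) ((λ.λ.λ.1) (λ.0)))
  →2  (λ.λ.λ.1) (λ.λ.1) ((λ.λ.λ.1) (λ.0)) ((λ.λ.λ.1) (λ.λ.1) ((λ.λ.λ.1) (λ.0)))
  →3  (λ.λ.1) ((λ.λ.λ.1) (λ.0)) ((λ.λ.λ.1) (λ.λ.1) ((λ.λ.λ.1) (λ.0)))
  →4  (λ.(λ.λ.λ.1) (λ.0)) ((λ.λ.λ.1) (λ.λ.1) ((λ.λ.λ.1) (λ.0)))
  →5  (λ.λ.λ.1) (λ.0)
  →6  λ.λ.1

Term B:
  start: (λ.0) ((λ.0) (λ.0) (λ.λ.1))
  →1  (λ.0) (λ.0) (λ.λ.1)
  →2  (λ.0) (λ.λ.1)
  →3  λ.λ.1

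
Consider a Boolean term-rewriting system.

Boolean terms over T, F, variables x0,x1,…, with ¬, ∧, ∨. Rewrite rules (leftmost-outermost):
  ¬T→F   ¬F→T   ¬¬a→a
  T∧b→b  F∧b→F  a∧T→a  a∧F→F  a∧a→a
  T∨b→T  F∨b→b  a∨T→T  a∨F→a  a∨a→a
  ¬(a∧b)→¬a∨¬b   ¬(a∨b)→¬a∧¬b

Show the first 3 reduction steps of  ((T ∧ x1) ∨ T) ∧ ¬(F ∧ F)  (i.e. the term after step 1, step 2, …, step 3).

Answer: after 3 steps: ¬F ∨ ¬F

Reduction:
  start: ((T ∧ x1) ∨ T) ∧ ¬(F ∧ F)
  →1  T ∧ ¬(F ∧ F)
  →2  ¬(F ∧ F)
  →3  ¬F ∨ ¬F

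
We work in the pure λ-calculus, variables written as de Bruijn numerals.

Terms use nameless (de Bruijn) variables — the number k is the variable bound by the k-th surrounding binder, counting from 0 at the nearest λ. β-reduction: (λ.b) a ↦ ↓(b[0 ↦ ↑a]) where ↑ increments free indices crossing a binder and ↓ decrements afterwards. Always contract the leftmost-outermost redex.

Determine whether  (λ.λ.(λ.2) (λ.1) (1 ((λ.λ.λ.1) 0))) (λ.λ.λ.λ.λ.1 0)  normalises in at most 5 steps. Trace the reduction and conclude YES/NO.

Answer: YES — reaches normal form λ.λ.λ.λ.λ.1 0 in 3 ≤ 5 steps

Working:
  start: (λ.λ.(λ.2) (λ.1) (1 ((λ.λ.λ.1) 0))) (λ.λ.λ.λ.λ.1 0)
  step 1: λ.(λ.λ.λ.λ.λ.λ.1 0) (λ.1) ((λ.λ.λ.λ.λ.1 0) ((λ.λ.λ.1) 0))
  step 2: λ.(λ.λ.λ.λ.λ.1 0) ((λ.λ.λ.λ.λ.1 0) ((λ.λ.λ.1) 0))
  step 3: λ.λ.λ.λ.λ.1 0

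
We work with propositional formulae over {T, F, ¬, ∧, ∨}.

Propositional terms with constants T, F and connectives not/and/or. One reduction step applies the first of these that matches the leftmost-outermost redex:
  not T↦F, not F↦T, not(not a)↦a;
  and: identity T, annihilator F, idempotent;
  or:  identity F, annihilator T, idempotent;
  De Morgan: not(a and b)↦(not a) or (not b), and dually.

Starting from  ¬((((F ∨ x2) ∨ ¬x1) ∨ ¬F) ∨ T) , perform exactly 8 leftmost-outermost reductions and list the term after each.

Answer: after 8 steps: ((¬x2 ∧ x1) ∧ F) ∧ ¬T

Derivation:
  start: ¬((((F ∨ x2) ∨ ¬x1) ∨ ¬F) ∨ T)
  [1] ¬(((F ∨ x2) ∨ ¬x1) ∨ ¬F) ∧ ¬T
  [2] (¬((F ∨ x2) ∨ ¬x1) ∧ ¬¬F) ∧ ¬T
  [3] ((¬(F ∨ x2) ∧ ¬¬x1) ∧ ¬¬F) ∧ ¬T
  [4] (((¬F ∧ ¬x2) ∧ ¬¬x1) ∧ ¬¬F) ∧ ¬T
  [5] (((T ∧ ¬x2) ∧ ¬¬x1) ∧ ¬¬F) ∧ ¬T
  [6] ((¬x2 ∧ ¬¬x1) ∧ ¬¬F) ∧ ¬T
  [7] ((¬x2 ∧ x1) ∧ ¬¬F) ∧ ¬T
  [8] ((¬x2 ∧ x1) ∧ F) ∧ ¬T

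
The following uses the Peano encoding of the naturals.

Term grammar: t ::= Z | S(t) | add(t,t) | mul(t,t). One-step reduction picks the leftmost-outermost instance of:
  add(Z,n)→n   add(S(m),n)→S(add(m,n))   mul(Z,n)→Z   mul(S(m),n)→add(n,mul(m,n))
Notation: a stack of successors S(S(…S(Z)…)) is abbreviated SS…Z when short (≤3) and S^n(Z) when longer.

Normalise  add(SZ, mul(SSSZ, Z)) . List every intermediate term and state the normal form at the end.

Answer: normal form = SZ  (in 9 steps)

Working:
  start: add(SZ, mul(SSSZ, Z))
  [1] S(add(Z, mul(SSSZ, Z)))
  [2] S(mul(SSSZ, Z))
  [3] S(add(Z, mul(SSZ, Z)))
  [4] S(mul(SSZ, Z))
  [5] S(add(Z, mul(SZ, Z)))
  [6] S(mul(SZ, Z))
  [7] S(add(Z, mul(Z, Z)))
  [8] S(mul(Z, Z))
  [9] SZ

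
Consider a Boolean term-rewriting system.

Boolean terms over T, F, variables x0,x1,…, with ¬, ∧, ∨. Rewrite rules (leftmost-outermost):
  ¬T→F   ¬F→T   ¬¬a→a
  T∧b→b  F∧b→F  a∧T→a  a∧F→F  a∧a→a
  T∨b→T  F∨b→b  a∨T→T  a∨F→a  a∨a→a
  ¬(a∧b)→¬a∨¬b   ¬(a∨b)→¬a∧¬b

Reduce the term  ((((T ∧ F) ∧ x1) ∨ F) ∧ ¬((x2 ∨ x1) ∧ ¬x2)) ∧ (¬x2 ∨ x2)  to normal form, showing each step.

  start: ((((T ∧ F) ∧ x1) ∨ F) ∧ ¬((x2 ∨ x1) ∧ ¬x2)) ∧ (¬x2 ∨ x2)
  step 1: (((T ∧ F) ∧ x1) ∧ ¬((x2 ∨ x1) ∧ ¬x2)) ∧ (¬x2 ∨ x2)
  step 2: ((F ∧ x1) ∧ ¬((x2 ∨ x1) ∧ ¬x2)) ∧ (¬x2 ∨ x2)
  step 3: (F ∧ ¬((x2 ∨ x1) ∧ ¬x2)) ∧ (¬x2 ∨ x2)
  step 4: F ∧ (¬x2 ∨ x2)
  step 5: F

Answer: normal form = F  (in 5 steps)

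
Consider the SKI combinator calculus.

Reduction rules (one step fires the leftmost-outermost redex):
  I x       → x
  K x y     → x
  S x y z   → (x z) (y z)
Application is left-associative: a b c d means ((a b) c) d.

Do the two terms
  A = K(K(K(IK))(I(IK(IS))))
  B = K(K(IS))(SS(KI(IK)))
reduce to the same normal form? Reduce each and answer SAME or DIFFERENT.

Term A:
  start: K(K(K(IK))(I(IK(IS))))
  step 1: K(K(IK))
  step 2: K(KK)

Term B:
  start: K(K(IS))(SS(KI(IK)))
  step 1: K(IS)
  step 2: KS

Answer: DIFFERENT — A ⇓ K(KK), B ⇓ KS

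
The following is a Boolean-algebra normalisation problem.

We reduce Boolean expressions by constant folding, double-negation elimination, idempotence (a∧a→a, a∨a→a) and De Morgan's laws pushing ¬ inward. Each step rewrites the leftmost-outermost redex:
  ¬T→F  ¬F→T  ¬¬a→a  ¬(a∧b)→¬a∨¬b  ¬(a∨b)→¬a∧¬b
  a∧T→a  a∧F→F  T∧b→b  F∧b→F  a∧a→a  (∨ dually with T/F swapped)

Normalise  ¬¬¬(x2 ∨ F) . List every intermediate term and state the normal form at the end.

  start: ¬¬¬(x2 ∨ F)
  [1] ¬(x2 ∨ F)
  [2] ¬x2 ∧ ¬F
  [3] ¬x2 ∧ T
  [4] ¬x2

Answer: normal form = ¬x2  (in 4 steps)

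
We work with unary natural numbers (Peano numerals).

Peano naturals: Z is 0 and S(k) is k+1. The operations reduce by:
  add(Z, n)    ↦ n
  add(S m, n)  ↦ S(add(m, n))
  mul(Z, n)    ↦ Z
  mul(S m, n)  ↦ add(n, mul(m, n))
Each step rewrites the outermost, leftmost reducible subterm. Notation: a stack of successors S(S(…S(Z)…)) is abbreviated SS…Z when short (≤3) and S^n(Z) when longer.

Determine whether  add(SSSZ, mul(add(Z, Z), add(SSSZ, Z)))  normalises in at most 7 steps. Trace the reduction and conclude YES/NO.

  start: add(SSSZ, mul(add(Z, Z), add(SSSZ, Z)))
  step 1: S(add(SSZ, mul(add(Z, Z), add(SSSZ, Z))))
  step 2: S(S(add(SZ, mul(add(Z, Z), add(SSSZ, Z)))))
  step 3: S(S(S(add(Z, mul(add(Z, Z), add(SSSZ, Z))))))
  step 4: S(S(S(mul(add(Z, Z), add(SSSZ, Z)))))
  step 5: S(S(S(mul(Z, add(SSSZ, Z)))))
  step 6: SSSZ

Answer: YES — reaches normal form SSSZ in 6 ≤ 7 steps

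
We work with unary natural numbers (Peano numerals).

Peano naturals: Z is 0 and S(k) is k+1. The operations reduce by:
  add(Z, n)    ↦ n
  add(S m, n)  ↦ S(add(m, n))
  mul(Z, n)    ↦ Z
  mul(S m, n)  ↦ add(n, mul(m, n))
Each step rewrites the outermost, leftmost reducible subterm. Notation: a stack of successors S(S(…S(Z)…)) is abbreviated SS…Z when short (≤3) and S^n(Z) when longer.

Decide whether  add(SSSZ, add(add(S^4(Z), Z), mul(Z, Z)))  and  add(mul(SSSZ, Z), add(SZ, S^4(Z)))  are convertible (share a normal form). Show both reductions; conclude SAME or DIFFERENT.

Answer: DIFFERENT — A ⇓ S^7(Z), B ⇓ S^5(Z)

Working:
Term A:
  start: add(SSSZ, add(add(S^4(Z), Z), mul(Z, Z)))
  [1] S(add(SSZ, add(add(S^4(Z), Z), mul(Z, Z))))
  [2] S(S(add(SZ, add(add(S^4(Z), Z), mul(Z, Z)))))
  [3] S(S(S(add(Z, add(add(S^4(Z), Z), mul(Z, Z))))))
  [4] S(S(S(add(add(S^4(Z), Z), mul(Z, Z)))))
  [5] S(S(S(add(S(add(SSSZ, Z)), mul(Z, Z)))))
  [6] S(S(S(S(add(add(SSSZ, Z), mul(Z, Z))))))
  [7] S(S(S(S(add(S(add(SSZ, Z)), mul(Z, Z))))))
  [8] S(S(S(S(S(add(add(SSZ, Z), mul(Z, Z)))))))
  [9] S(S(S(S(S(add(S(add(SZ, Z)), mul(Z, Z)))))))
  [10] S(S(S(S(S(S(add(add(SZ, Z), mul(Z, Z))))))))
  [11] S(S(S(S(S(S(add(S(add(Z, Z)), mul(Z, Z))))))))
  [12] S(S(S(S(S(S(S(add(add(Z, Z), mul(Z, Z)))))))))
  [13] S(S(S(S(S(S(S(add(Z, mul(Z, Z)))))))))
  [14] S(S(S(S(S(S(S(mul(Z, Z))))))))
  [15] S^7(Z)

Term B:
  start: add(mul(SSSZ, Z), add(SZ, S^4(Z)))
  [1] add(add(Z, mul(SSZ, Z)), add(SZ, S^4(Z)))
  [2] add(mul(SSZ, Z), add(SZ, S^4(Z)))
  [3] add(add(Z, mul(SZ, Z)), add(SZ, S^4(Z)))
  [4] add(mul(SZ, Z), add(SZ, S^4(Z)))
  [5] add(add(Z, mul(Z, Z)), add(SZ, S^4(Z)))
  [6] add(mul(Z, Z), add(SZ, S^4(Z)))
  [7] add(Z, add(SZ, S^4(Z)))
  [8] add(SZ, S^4(Z))
  [9] S(add(Z, S^4(Z)))
  [10] S^5(Z)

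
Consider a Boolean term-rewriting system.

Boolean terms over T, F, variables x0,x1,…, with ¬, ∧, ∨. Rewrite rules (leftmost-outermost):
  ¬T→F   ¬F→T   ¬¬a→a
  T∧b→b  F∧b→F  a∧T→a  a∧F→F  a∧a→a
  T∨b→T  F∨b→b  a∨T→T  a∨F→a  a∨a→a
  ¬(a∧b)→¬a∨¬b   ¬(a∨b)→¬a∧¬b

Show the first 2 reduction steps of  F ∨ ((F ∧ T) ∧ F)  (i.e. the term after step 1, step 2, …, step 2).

  start: F ∨ ((F ∧ T) ∧ F)
  →1  (F ∧ T) ∧ F
  →2  F

Answer: after 2 steps: F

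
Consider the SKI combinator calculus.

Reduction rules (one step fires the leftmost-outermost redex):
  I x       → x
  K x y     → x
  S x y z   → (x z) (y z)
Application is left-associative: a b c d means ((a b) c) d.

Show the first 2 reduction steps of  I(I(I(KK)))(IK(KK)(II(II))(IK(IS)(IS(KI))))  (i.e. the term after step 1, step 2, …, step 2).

Answer: after 2 steps: I(KK)(IK(KK)(II(II))(IK(IS)(IS(KI))))

Working:
  start: I(I(I(KK)))(IK(KK)(II(II))(IK(IS)(IS(KI))))
  [1] I(I(KK))(IK(KK)(II(II))(IK(IS)(IS(KI))))
  [2] I(KK)(IK(KK)(II(II))(IK(IS)(IS(KI))))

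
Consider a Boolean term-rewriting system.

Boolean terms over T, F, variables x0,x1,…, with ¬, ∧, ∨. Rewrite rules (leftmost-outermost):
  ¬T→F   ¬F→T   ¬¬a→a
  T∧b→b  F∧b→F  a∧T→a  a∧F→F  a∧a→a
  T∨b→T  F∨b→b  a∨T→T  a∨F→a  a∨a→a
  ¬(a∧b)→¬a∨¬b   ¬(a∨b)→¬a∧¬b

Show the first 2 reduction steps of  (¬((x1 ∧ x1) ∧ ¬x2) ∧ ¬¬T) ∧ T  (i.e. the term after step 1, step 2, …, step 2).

  start: (¬((x1 ∧ x1) ∧ ¬x2) ∧ ¬¬T) ∧ T
  step 1: ¬((x1 ∧ x1) ∧ ¬x2) ∧ ¬¬T
  step 2: (¬(x1 ∧ x1) ∨ ¬¬x2) ∧ ¬¬T

Answer: after 2 steps: (¬(x1 ∧ x1) ∨ ¬¬x2) ∧ ¬¬T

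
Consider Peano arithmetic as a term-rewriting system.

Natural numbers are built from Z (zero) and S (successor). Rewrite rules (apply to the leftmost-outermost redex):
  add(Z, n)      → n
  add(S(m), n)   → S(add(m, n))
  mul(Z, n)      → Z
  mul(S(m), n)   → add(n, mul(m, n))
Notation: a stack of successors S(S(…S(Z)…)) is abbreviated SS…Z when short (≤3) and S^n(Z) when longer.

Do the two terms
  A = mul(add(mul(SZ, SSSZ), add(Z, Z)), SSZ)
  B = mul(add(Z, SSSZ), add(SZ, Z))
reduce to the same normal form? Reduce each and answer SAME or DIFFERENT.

Term A:
  start: mul(add(mul(SZ, SSSZ), add(Z, Z)), SSZ)
  [1] mul(add(add(SSSZ, mul(Z, SSSZ)), add(Z, Z)), SSZ)
  [2] mul(add(S(add(SSZ, mul(Z, SSSZ))), add(Z, Z)), SSZ)
  [3] mul(S(add(add(SSZ, mul(Z, SSSZ)), add(Z, Z))), SSZ)
  [4] add(SSZ, mul(add(add(SSZ, mul(Z, SSSZ)), add(Z, Z)), SSZ))
  [5] S(add(SZ, mul(add(add(SSZ, mul(Z, SSSZ)), add(Z, Z)), SSZ)))
  [6] S(S(add(Z, mul(add(add(SSZ, mul(Z, SSSZ)), add(Z, Z)), SSZ))))
  [7] S(S(mul(add(add(SSZ, mul(Z, SSSZ)), add(Z, Z)), SSZ)))
  [8] S(S(mul(add(S(add(SZ, mul(Z, SSSZ))), add(Z, Z)), SSZ)))
  [9] S(S(mul(S(add(add(SZ, mul(Z, SSSZ)), add(Z, Z))), SSZ)))
  [10] S(S(add(SSZ, mul(add(add(SZ, mul(Z, SSSZ)), add(Z, Z)), SSZ))))
  [11] S(S(S(add(SZ, mul(add(add(SZ, mul(Z, SSSZ)), add(Z, Z)), SSZ)))))
  [12] S(S(S(S(add(Z, mul(add(add(SZ, mul(Z, SSSZ)), add(Z, Z)), SSZ))))))
  [13] S(S(S(S(mul(add(add(SZ, mul(Z, SSSZ)), add(Z, Z)), SSZ)))))
  [14] S(S(S(S(mul(add(S(add(Z, mul(Z, SSSZ))), add(Z, Z)), SSZ)))))
  [15] S(S(S(S(mul(S(add(add(Z, mul(Z, SSSZ)), add(Z, Z))), SSZ)))))
  [16] S(S(S(S(add(SSZ, mul(add(add(Z, mul(Z, SSSZ)), add(Z, Z)), SSZ))))))
  [17] S(S(S(S(S(add(SZ, mul(add(add(Z, mul(Z, SSSZ)), add(Z, Z)), SSZ)))))))
  [18] S(S(S(S(S(S(add(Z, mul(add(add(Z, mul(Z, SSSZ)), add(Z, Z)), SSZ))))))))
  [19] S(S(S(S(S(S(mul(add(add(Z, mul(Z, SSSZ)), add(Z, Z)), SSZ)))))))
  [20] S(S(S(S(S(S(mul(add(mul(Z, SSSZ), add(Z, Z)), SSZ)))))))
  [21] S(S(S(S(S(S(mul(add(Z, add(Z, Z)), SSZ)))))))
  [22] S(S(S(S(S(S(mul(add(Z, Z), SSZ)))))))
  [23] S(S(S(S(S(S(mul(Z, SSZ)))))))
  [24] S^6(Z)

Term B:
  start: mul(add(Z, SSSZ), add(SZ, Z))
  [1] mul(SSSZ, add(SZ, Z))
  [2] add(add(SZ, Z), mul(SSZ, add(SZ, Z)))
  [3] add(S(add(Z, Z)), mul(SSZ, add(SZ, Z)))
  [4] S(add(add(Z, Z), mul(SSZ, add(SZ, Z))))
  [5] S(add(Z, mul(SSZ, add(SZ, Z))))
  [6] S(mul(SSZ, add(SZ, Z)))
  [7] S(add(add(SZ, Z), mul(SZ, add(SZ, Z))))
  [8] S(add(S(add(Z, Z)), mul(SZ, add(SZ, Z))))
  [9] S(S(add(add(Z, Z), mul(SZ, add(SZ, Z)))))
  [10] S(S(add(Z, mul(SZ, add(SZ, Z)))))
  [11] S(S(mul(SZ, add(SZ, Z))))
  [12] S(S(add(add(SZ, Z), mul(Z, add(SZ, Z)))))
  [13] S(S(add(S(add(Z, Z)), mul(Z, add(SZ, Z)))))
  [14] S(S(S(add(add(Z, Z), mul(Z, add(SZ, Z))))))
  [15] S(S(S(add(Z, mul(Z, add(SZ, Z))))))
  [16] S(S(S(mul(Z, add(SZ, Z)))))
  [17] SSSZ

Answer: DIFFERENT — A ⇓ S^6(Z), B ⇓ SSSZ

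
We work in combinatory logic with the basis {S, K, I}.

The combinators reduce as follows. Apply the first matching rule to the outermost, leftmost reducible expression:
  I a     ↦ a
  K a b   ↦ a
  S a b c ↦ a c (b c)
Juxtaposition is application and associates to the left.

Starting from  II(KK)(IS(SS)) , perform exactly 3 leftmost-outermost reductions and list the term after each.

Answer: after 3 steps: K

Reduction:
  start: II(KK)(IS(SS))
  step 1: I(KK)(IS(SS))
  step 2: KK(IS(SS))
  step 3: K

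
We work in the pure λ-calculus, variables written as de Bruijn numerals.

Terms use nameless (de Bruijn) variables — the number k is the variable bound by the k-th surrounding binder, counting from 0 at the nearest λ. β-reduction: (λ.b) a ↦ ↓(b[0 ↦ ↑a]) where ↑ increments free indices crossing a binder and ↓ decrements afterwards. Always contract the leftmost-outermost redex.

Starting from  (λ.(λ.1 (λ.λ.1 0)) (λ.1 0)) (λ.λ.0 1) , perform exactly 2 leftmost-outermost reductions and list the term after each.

Answer: after 2 steps: (λ.λ.0 1) (λ.λ.1 0)

Working:
  start: (λ.(λ.1 (λ.λ.1 0)) (λ.1 0)) (λ.λ.0 1)
  [1] (λ.(λ.λ.0 1) (λ.λ.1 0)) (λ.(λ.λ.0 1) 0)
  [2] (λ.λ.0 1) (λ.λ.1 0)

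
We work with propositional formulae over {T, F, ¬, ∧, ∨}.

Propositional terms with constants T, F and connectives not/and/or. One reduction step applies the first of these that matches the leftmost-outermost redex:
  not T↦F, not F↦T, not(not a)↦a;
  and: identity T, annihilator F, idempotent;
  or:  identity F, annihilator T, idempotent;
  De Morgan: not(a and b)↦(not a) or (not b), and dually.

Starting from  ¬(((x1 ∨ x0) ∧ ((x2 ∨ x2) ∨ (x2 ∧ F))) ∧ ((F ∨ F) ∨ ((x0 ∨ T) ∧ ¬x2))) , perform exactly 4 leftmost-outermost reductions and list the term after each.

Answer: after 4 steps: ((¬x1 ∧ ¬x0) ∨ (¬(x2 ∨ x2) ∧ ¬(x2 ∧ F))) ∨ ¬((F ∨ F) ∨ ((x0 ∨ T) ∧ ¬x2))

Reduction:
  start: ¬(((x1 ∨ x0) ∧ ((x2 ∨ x2) ∨ (x2 ∧ F))) ∧ ((F ∨ F) ∨ ((x0 ∨ T) ∧ ¬x2)))
  step 1: ¬((x1 ∨ x0) ∧ ((x2 ∨ x2) ∨ (x2 ∧ F))) ∨ ¬((F ∨ F) ∨ ((x0 ∨ T) ∧ ¬x2))
  step 2: (¬(x1 ∨ x0) ∨ ¬((x2 ∨ x2) ∨ (x2 ∧ F))) ∨ ¬((F ∨ F) ∨ ((x0 ∨ T) ∧ ¬x2))
  step 3: ((¬x1 ∧ ¬x0) ∨ ¬((x2 ∨ x2) ∨ (x2 ∧ F))) ∨ ¬((F ∨ F) ∨ ((x0 ∨ T) ∧ ¬x2))
  step 4: ((¬x1 ∧ ¬x0) ∨ (¬(x2 ∨ x2) ∧ ¬(x2 ∧ F))) ∨ ¬((F ∨ F) ∨ ((x0 ∨ T) ∧ ¬x2))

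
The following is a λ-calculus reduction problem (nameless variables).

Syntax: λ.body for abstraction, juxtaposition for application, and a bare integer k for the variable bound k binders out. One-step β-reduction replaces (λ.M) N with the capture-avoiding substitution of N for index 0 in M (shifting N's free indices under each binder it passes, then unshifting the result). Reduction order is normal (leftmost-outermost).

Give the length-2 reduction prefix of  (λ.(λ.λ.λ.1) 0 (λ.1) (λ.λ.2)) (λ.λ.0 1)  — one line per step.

Answer: after 2 steps: (λ.λ.1) (λ.λ.λ.0 1) (λ.λ.λ.λ.0 1)

Working:
  start: (λ.(λ.λ.λ.1) 0 (λ.1) (λ.λ.2)) (λ.λ.0 1)
  →1  (λ.λ.λ.1) (λ.λ.0 1) (λ.λ.λ.0 1) (λ.λ.λ.λ.0 1)
  →2  (λ.λ.1) (λ.λ.λ.0 1) (λ.λ.λ.λ.0 1)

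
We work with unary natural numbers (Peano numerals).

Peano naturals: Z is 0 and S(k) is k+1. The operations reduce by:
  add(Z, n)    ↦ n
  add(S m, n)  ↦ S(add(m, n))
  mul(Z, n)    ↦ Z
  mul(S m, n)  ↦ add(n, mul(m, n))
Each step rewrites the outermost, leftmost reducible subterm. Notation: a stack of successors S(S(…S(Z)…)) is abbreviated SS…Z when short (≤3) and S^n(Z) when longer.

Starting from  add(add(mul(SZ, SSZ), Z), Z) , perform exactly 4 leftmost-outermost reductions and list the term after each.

  start: add(add(mul(SZ, SSZ), Z), Z)
  →1  add(add(add(SSZ, mul(Z, SSZ)), Z), Z)
  →2  add(add(S(add(SZ, mul(Z, SSZ))), Z), Z)
  →3  add(S(add(add(SZ, mul(Z, SSZ)), Z)), Z)
  →4  S(add(add(add(SZ, mul(Z, SSZ)), Z), Z))

Answer: after 4 steps: S(add(add(add(SZ, mul(Z, SSZ)), Z), Z))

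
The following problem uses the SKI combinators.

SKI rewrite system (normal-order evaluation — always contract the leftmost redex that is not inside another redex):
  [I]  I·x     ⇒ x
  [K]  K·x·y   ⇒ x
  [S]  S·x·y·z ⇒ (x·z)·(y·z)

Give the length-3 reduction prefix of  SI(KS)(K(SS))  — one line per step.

  start: SI(KS)(K(SS))
  step 1: I(K(SS))(KS(K(SS)))
  step 2: K(SS)(KS(K(SS)))
  step 3: SS

Answer: after 3 steps: SS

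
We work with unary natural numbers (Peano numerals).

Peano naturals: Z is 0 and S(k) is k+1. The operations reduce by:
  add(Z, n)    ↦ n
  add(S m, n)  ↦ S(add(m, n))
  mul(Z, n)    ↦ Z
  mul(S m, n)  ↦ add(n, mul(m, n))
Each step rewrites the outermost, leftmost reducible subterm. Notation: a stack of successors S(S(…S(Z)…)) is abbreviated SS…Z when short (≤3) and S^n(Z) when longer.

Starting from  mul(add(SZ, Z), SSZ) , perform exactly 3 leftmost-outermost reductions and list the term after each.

Answer: after 3 steps: S(add(SZ, mul(add(Z, Z), SSZ)))

Reduction:
  start: mul(add(SZ, Z), SSZ)
  step 1: mul(S(add(Z, Z)), SSZ)
  step 2: add(SSZ, mul(add(Z, Z), SSZ))
  step 3: S(add(SZ, mul(add(Z, Z), SSZ)))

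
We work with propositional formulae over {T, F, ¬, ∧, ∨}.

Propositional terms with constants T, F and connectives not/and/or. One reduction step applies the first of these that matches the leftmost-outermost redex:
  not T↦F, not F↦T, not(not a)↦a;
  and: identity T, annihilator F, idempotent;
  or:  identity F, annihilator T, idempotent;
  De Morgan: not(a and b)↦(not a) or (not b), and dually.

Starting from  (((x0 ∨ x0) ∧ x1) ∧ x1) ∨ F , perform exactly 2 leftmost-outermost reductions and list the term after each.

Answer: after 2 steps: (x0 ∧ x1) ∧ x1

Reduction:
  start: (((x0 ∨ x0) ∧ x1) ∧ x1) ∨ F
  →1  ((x0 ∨ x0) ∧ x1) ∧ x1
  →2  (x0 ∧ x1) ∧ x1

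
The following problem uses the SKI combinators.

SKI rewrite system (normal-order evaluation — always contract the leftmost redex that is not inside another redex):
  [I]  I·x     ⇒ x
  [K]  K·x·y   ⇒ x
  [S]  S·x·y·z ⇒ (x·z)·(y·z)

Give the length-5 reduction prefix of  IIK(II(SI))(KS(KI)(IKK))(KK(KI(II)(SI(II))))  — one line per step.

  start: IIK(II(SI))(KS(KI)(IKK))(KK(KI(II)(SI(II))))
  [1] IK(II(SI))(KS(KI)(IKK))(KK(KI(II)(SI(II))))
  [2] K(II(SI))(KS(KI)(IKK))(KK(KI(II)(SI(II))))
  [3] II(SI)(KK(KI(II)(SI(II))))
  [4] I(SI)(KK(KI(II)(SI(II))))
  [5] SI(KK(KI(II)(SI(II))))

Answer: after 5 steps: SI(KK(KI(II)(SI(II))))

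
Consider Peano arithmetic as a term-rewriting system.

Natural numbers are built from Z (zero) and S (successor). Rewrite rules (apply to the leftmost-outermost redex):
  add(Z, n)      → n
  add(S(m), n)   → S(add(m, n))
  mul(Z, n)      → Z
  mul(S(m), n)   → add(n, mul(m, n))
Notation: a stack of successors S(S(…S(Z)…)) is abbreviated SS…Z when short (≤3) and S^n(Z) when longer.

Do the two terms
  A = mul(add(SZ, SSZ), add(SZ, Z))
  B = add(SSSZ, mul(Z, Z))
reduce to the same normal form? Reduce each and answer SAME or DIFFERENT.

Term A:
  start: mul(add(SZ, SSZ), add(SZ, Z))
  →1  mul(S(add(Z, SSZ)), add(SZ, Z))
  →2  add(add(SZ, Z), mul(add(Z, SSZ), add(SZ, Z)))
  →3  add(S(add(Z, Z)), mul(add(Z, SSZ), add(SZ, Z)))
  →4  S(add(add(Z, Z), mul(add(Z, SSZ), add(SZ, Z))))
  →5  S(add(Z, mul(add(Z, SSZ), add(SZ, Z))))
  →6  S(mul(add(Z, SSZ), add(SZ, Z)))
  →7  S(mul(SSZ, add(SZ, Z)))
  →8  S(add(add(SZ, Z), mul(SZ, add(SZ, Z))))
  →9  S(add(S(add(Z, Z)), mul(SZ, add(SZ, Z))))
  →10  S(S(add(add(Z, Z), mul(SZ, add(SZ, Z)))))
  →11  S(S(add(Z, mul(SZ, add(SZ, Z)))))
  →12  S(S(mul(SZ, add(SZ, Z))))
  →13  S(S(add(add(SZ, Z), mul(Z, add(SZ, Z)))))
  →14  S(S(add(S(add(Z, Z)), mul(Z, add(SZ, Z)))))
  →15  S(S(S(add(add(Z, Z), mul(Z, add(SZ, Z))))))
  →16  S(S(S(add(Z, mul(Z, add(SZ, Z))))))
  →17  S(S(S(mul(Z, add(SZ, Z)))))
  →18  SSSZ

Term B:
  start: add(SSSZ, mul(Z, Z))
  →1  S(add(SSZ, mul(Z, Z)))
  →2  S(S(add(SZ, mul(Z, Z))))
  →3  S(S(S(add(Z, mul(Z, Z)))))
  →4  S(S(S(mul(Z, Z))))
  →5  SSSZ

Answer: SAME — A ⇓ SSSZ, B ⇓ SSSZ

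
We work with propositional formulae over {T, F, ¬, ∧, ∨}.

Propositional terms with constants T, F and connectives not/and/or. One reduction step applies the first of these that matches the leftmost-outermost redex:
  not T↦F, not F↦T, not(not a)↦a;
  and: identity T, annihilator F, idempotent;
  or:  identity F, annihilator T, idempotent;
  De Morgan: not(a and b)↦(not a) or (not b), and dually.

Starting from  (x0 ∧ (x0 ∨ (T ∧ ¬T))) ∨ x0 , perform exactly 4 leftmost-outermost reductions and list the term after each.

Answer: after 4 steps: x0 ∨ x0

Working:
  start: (x0 ∧ (x0 ∨ (T ∧ ¬T))) ∨ x0
  step 1: (x0 ∧ (x0 ∨ ¬T)) ∨ x0
  step 2: (x0 ∧ (x0 ∨ F)) ∨ x0
  step 3: (x0 ∧ x0) ∨ x0
  step 4: x0 ∨ x0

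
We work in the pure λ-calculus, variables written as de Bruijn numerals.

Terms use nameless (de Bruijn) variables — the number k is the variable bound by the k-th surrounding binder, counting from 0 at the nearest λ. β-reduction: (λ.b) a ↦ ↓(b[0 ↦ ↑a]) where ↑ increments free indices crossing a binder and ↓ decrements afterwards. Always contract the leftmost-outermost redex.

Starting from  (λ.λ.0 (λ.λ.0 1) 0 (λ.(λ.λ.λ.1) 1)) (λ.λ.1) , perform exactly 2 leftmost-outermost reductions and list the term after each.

Answer: after 2 steps: λ.0 (λ.λ.0 1) 0 (λ.λ.λ.1)

Reduction:
  start: (λ.λ.0 (λ.λ.0 1) 0 (λ.(λ.λ.λ.1) 1)) (λ.λ.1)
  →1  λ.0 (λ.λ.0 1) 0 (λ.(λ.λ.λ.1) 1)
  →2  λ.0 (λ.λ.0 1) 0 (λ.λ.λ.1)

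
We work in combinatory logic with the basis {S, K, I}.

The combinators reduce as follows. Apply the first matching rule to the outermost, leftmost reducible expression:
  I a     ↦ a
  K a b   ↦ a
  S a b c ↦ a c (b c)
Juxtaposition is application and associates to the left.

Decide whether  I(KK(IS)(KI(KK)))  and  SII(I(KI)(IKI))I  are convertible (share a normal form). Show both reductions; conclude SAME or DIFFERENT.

Term A:
  start: I(KK(IS)(KI(KK)))
  →1  KK(IS)(KI(KK))
  →2  K(KI(KK))
  →3  KI

Term B:
  start: SII(I(KI)(IKI))I
  →1  I(I(KI)(IKI))(I(I(KI)(IKI)))I
  →2  I(KI)(IKI)(I(I(KI)(IKI)))I
  →3  KI(IKI)(I(I(KI)(IKI)))I
  →4  I(I(I(KI)(IKI)))I
  →5  I(I(KI)(IKI))I
  →6  I(KI)(IKI)I
  →7  KI(IKI)I
  →8  II
  →9  I

Answer: DIFFERENT — A ⇓ KI, B ⇓ I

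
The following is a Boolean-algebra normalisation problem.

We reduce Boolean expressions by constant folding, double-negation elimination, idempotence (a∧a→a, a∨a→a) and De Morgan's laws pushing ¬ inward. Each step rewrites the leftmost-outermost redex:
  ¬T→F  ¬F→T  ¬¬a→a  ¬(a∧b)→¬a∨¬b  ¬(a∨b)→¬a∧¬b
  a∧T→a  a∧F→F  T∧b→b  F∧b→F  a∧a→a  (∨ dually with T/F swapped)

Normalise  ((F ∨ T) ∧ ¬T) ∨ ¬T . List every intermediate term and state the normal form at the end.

  start: ((F ∨ T) ∧ ¬T) ∨ ¬T
  →1  (T ∧ ¬T) ∨ ¬T
  →2  ¬T ∨ ¬T
  →3  ¬T
  →4  F

Answer: normal form = F  (in 4 steps)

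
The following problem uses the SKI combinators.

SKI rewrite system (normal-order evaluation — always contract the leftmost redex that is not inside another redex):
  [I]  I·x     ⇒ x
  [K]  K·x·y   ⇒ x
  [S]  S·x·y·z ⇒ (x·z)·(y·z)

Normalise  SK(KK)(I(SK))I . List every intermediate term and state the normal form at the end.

  start: SK(KK)(I(SK))I
  [1] K(I(SK))(KK(I(SK)))I
  [2] I(SK)I
  [3] SKI

Answer: normal form = SKI  (in 3 steps)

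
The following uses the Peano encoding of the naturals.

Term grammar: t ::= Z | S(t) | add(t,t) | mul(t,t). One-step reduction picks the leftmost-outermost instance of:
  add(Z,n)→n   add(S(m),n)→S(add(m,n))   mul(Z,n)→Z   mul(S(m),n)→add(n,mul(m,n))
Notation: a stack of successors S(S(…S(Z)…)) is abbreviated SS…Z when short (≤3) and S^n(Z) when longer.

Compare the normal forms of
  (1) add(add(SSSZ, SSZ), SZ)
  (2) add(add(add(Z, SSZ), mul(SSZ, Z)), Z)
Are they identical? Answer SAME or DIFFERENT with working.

Term A:
  start: add(add(SSSZ, SSZ), SZ)
  step 1: add(S(add(SSZ, SSZ)), SZ)
  step 2: S(add(add(SSZ, SSZ), SZ))
  step 3: S(add(S(add(SZ, SSZ)), SZ))
  step 4: S(S(add(add(SZ, SSZ), SZ)))
  step 5: S(S(add(S(add(Z, SSZ)), SZ)))
  step 6: S(S(S(add(add(Z, SSZ), SZ))))
  step 7: S(S(S(add(SSZ, SZ))))
  step 8: S(S(S(S(add(SZ, SZ)))))
  step 9: S(S(S(S(S(add(Z, SZ))))))
  step 10: S^6(Z)

Term B:
  start: add(add(add(Z, SSZ), mul(SSZ, Z)), Z)
  step 1: add(add(SSZ, mul(SSZ, Z)), Z)
  step 2: add(S(add(SZ, mul(SSZ, Z))), Z)
  step 3: S(add(add(SZ, mul(SSZ, Z)), Z))
  step 4: S(add(S(add(Z, mul(SSZ, Z))), Z))
  step 5: S(S(add(add(Z, mul(SSZ, Z)), Z)))
  step 6: S(S(add(mul(SSZ, Z), Z)))
  step 7: S(S(add(add(Z, mul(SZ, Z)), Z)))
  step 8: S(S(add(mul(SZ, Z), Z)))
  step 9: S(S(add(add(Z, mul(Z, Z)), Z)))
  step 10: S(S(add(mul(Z, Z), Z)))
  step 11: S(S(add(Z, Z)))
  step 12: SSZ

Answer: DIFFERENT — A ⇓ S^6(Z), B ⇓ SSZ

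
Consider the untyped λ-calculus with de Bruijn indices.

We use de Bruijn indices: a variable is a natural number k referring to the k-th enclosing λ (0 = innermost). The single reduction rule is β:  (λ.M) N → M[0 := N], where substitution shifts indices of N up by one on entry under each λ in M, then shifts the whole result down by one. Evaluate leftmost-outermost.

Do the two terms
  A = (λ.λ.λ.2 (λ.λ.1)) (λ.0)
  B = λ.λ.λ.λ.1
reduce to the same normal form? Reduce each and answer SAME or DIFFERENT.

Answer: SAME — A ⇓ λ.λ.λ.λ.1, B ⇓ λ.λ.λ.λ.1

Reduction:
Term A:
  start: (λ.λ.λ.2 (λ.λ.1)) (λ.0)
  [1] λ.λ.(λ.0) (λ.λ.1)
  [2] λ.λ.λ.λ.1

Term B:
  start: λ.λ.λ.λ.1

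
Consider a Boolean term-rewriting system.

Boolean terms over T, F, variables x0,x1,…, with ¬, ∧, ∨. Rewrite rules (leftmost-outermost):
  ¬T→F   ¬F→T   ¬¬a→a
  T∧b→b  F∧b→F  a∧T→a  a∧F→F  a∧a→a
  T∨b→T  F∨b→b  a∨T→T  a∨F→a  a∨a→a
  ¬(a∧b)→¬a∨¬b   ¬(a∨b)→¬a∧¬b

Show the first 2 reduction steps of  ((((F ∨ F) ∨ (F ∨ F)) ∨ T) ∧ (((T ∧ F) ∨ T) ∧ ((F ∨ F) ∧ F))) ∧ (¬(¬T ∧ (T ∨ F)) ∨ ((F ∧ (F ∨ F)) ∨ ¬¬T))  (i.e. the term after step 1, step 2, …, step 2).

Answer: after 2 steps: (((T ∧ F) ∨ T) ∧ ((F ∨ F) ∧ F)) ∧ (¬(¬T ∧ (T ∨ F)) ∨ ((F ∧ (F ∨ F)) ∨ ¬¬T))

Derivation:
  start: ((((F ∨ F) ∨ (F ∨ F)) ∨ T) ∧ (((T ∧ F) ∨ T) ∧ ((F ∨ F) ∧ F))) ∧ (¬(¬T ∧ (T ∨ F)) ∨ ((F ∧ (F ∨ F)) ∨ ¬¬T))
  →1  (T ∧ (((T ∧ F) ∨ T) ∧ ((F ∨ F) ∧ F))) ∧ (¬(¬T ∧ (T ∨ F)) ∨ ((F ∧ (F ∨ F)) ∨ ¬¬T))
  →2  (((T ∧ F) ∨ T) ∧ ((F ∨ F) ∧ F)) ∧ (¬(¬T ∧ (T ∨ F)) ∨ ((F ∧ (F ∨ F)) ∨ ¬¬T))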